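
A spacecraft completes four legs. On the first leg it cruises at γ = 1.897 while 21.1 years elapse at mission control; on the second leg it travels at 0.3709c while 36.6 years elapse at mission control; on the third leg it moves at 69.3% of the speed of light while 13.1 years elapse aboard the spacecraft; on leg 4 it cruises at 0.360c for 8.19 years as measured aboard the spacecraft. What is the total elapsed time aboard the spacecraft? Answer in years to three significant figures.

τ = 66.4 years

Leg 1: γ = 1.897; τ_1 = 21.1/1.897 = 11.12 years.
Leg 2: γ = 1/√(1 − 0.3709²) = 1/√0.8624 = 1.077; τ_2 = 36.6/1.077 = 33.99 years.
Leg 3: 13.1 years is already measured aboard the spacecraft.
Leg 4: 8.19 years is already measured aboard the spacecraft.
Total: 11.12 + 33.99 + 13.10 + 8.190 years.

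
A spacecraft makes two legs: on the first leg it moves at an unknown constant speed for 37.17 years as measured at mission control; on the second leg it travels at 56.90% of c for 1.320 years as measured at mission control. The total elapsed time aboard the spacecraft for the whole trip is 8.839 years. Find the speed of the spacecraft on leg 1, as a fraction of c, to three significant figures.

Leg 1: speed unknown; τ_1 = 37.17/γ_1.
Leg 2: β = 0.5690; γ = 1/√(1 − 0.5690²) = 1/√0.6762 = 1.216; τ_2 = 1.320/1.216 = 1.085 years.
Total proper time: τ_1 + 1.085 = 8.839, so τ_1 = 8.839 − 1.085 = 7.754 years.
γ_1 = 37.17/7.754 = 4.794; β = √(1 − 1/γ²) = √0.9565.

β = 0.978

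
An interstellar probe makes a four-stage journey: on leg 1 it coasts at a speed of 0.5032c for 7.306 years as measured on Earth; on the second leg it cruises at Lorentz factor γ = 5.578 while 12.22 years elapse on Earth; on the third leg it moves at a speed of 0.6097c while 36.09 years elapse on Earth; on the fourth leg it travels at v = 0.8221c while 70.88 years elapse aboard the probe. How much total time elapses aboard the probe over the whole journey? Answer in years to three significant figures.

τ = 108 years

Leg 1: γ = 1/√(1 − 0.5032²) = 1/√0.7468 = 1.157; τ_1 = 7.306/1.157 = 6.314 years.
Leg 2: γ = 5.578; τ_2 = 12.22/5.578 = 2.191 years.
Leg 3: γ = 1/√(1 − 0.6097²) = 1/√0.6283 = 1.262; τ_3 = 36.09/1.262 = 28.61 years.
Leg 4: 70.88 years is already measured aboard the probe.
Total: 6.314 + 2.191 + 28.61 + 70.88 years.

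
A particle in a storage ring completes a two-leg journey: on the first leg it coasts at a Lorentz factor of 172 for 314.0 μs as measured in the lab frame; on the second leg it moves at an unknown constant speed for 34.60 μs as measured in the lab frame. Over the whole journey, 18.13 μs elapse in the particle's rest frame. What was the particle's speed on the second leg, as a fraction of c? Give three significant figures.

β = 0.882

Leg 1: γ = 172; τ_1 = 314.0/172.0 = 1.826 μs.
Leg 2: speed unknown; τ_2 = 34.60/γ_2.
Total proper time: 1.826 + τ_2 = 18.13, so τ_2 = 18.13 − 1.826 = 16.30 μs.
γ_2 = 34.60/16.30 = 2.122; β = √(1 − 1/γ²) = √0.7779.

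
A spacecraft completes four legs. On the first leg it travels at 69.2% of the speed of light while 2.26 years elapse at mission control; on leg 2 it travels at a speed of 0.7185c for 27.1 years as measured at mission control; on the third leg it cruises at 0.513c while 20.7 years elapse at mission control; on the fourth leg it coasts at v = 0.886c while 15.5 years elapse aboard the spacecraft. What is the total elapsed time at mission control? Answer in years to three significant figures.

Δt = 83.5 years

Leg 1: 2.26 years is already measured at mission control.
Leg 2: 27.1 years is already measured at mission control.
Leg 3: 20.7 years is already measured at mission control.
Leg 4: γ = 1/√(1 − 0.886²) = 1/√0.2150 = 2.157; Δt_4 = 2.157 × 15.5 = 33.43 years.
Total: 2.260 + 27.10 + 20.70 + 33.43 years.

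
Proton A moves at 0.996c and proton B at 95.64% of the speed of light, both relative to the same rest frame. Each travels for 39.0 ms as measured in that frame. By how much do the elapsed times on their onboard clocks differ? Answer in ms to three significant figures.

|τ_A − τ_B| = 7.91 ms

A: γ = 1/√(1 − 0.996²) = 1/√0.007984 = 11.19; τ_A = 39.0/11.19 = 3.485 ms.
B: β = 0.9564; γ = 1/√(1 − 0.9564²) = 1/√0.08530 = 3.424; τ_B = 39.0/3.424 = 11.39 ms.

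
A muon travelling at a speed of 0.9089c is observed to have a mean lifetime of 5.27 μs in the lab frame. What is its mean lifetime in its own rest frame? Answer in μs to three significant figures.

τ₀ = 2.20 μs

γ = 1/√(1 − 0.9089²) = 1/√0.1739 = 2.398
The lab-frame lifetime is the dilated interval; the proper lifetime is τ₀ = Δt/γ = 5.27/2.398 μs.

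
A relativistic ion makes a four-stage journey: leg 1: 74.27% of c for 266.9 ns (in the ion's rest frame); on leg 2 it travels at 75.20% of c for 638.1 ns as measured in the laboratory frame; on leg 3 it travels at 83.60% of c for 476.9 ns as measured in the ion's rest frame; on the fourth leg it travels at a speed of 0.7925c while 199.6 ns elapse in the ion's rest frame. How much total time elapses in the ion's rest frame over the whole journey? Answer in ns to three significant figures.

Leg 1: 266.9 ns is already measured in the ion's rest frame.
Leg 2: β = 0.7520; γ = 1/√(1 − 0.7520²) = 1/√0.4345 = 1.517; τ_2 = 638.1/1.517 = 420.6 ns.
Leg 3: 476.9 ns is already measured in the ion's rest frame.
Leg 4: 199.6 ns is already measured in the ion's rest frame.
Total: 266.9 + 420.6 + 476.9 + 199.6 ns.

τ = 1360 ns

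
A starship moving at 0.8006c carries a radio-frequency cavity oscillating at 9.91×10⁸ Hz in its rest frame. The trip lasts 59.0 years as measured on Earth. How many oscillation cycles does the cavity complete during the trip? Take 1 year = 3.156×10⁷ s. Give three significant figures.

γ = 1/√(1 − 0.8006²) = 1/√0.3590 = 1.669
The oscillator's own cycle count is N = f × τ where τ is the proper time on the ship. τ = Δt/γ = 59.0/1.669 = 35.35 years = 1.116×10⁹ s.
N = 9.91×10⁸ × 1.116×10⁹ = 1.106×10¹⁸.

N = 1.11×10¹⁸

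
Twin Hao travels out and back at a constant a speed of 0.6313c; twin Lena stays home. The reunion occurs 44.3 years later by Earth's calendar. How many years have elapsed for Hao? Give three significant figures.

τ = 34.4 years

γ = 1/√(1 − 0.6313²) = 1/√0.6015 = 1.289
Hao's clock measures proper time along the trip: τ = Δt/γ = 44.3/1.289 years.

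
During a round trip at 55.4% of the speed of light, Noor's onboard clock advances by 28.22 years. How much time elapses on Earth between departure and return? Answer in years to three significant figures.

Δt = 33.9 years

β = 0.554; γ = 1/√(1 − 0.554²) = 1/√0.6931 = 1.201
Earth-frame duration is the dilated interval: Δt = γτ = 1.201 × 28.22 years.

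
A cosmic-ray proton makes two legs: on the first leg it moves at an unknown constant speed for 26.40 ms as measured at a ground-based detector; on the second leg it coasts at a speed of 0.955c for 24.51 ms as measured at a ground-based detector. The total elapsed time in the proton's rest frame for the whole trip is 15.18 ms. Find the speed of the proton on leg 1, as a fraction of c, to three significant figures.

Leg 1: speed unknown; τ_1 = 26.40/γ_1.
Leg 2: γ = 1/√(1 − 0.955²) = 1/√0.08798 = 3.371; τ_2 = 24.51/3.371 = 7.270 ms.
Total proper time: τ_1 + 7.270 = 15.18, so τ_1 = 15.18 − 7.270 = 7.910 ms.
γ_1 = 26.40/7.910 = 3.337; β = √(1 − 1/γ²) = √0.9102.

β = 0.954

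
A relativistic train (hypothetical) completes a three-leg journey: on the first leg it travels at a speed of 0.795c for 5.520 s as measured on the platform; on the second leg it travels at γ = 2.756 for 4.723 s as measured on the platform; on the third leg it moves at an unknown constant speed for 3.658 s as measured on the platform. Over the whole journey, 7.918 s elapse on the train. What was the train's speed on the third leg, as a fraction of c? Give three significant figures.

β = 0.625

Leg 1: γ = 1/√(1 − 0.795²) = 1/√0.3680 = 1.649; τ_1 = 5.520/1.649 = 3.348 s.
Leg 2: γ = 2.756; τ_2 = 4.723/2.756 = 1.714 s.
Leg 3: speed unknown; τ_3 = 3.658/γ_3.
Total proper time: 3.348 + 1.714 + τ_3 = 7.918, so τ_3 = 7.918 − 5.062 = 2.856 s.
γ_3 = 3.658/2.856 = 1.281; β = √(1 − 1/γ²) = √0.3905.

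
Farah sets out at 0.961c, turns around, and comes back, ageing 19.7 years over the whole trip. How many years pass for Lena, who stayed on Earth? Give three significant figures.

Δt = 71.2 years

γ = 1/√(1 − 0.961²) = 1/√0.07648 = 3.616
Earth-frame duration is the dilated interval: Δt = γτ = 3.616 × 19.7 years.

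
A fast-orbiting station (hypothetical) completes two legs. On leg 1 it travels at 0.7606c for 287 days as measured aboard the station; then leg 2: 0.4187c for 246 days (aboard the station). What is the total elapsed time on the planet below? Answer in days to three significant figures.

Leg 1: γ = 1/√(1 − 0.7606²) = 1/√0.4215 = 1.540; Δt_1 = 1.540 × 287 = 442.1 days.
Leg 2: γ = 1/√(1 − 0.4187²) = 1/√0.8247 = 1.101; Δt_2 = 1.101 × 246 = 270.9 days.
Total: 442.1 + 270.9 days.

Δt = 713 days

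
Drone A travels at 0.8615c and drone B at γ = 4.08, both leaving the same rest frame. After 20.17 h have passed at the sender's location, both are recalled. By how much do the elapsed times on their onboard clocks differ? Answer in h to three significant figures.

|τ_A − τ_B| = 5.30 h

A: γ = 1/√(1 − 0.8615²) = 1/√0.2578 = 1.969; τ_A = 20.17/1.969 = 10.24 h.
B: γ = 4.08; τ_B = 20.17/4.080 = 4.944 h.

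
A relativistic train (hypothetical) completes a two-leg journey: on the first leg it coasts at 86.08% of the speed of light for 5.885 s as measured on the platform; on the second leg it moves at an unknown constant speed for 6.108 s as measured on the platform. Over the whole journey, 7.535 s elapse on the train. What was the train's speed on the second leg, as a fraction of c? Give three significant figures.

Leg 1: β = 0.8608; γ = 1/√(1 − 0.8608²) = 1/√0.2590 = 1.965; τ_1 = 5.885/1.965 = 2.995 s.
Leg 2: speed unknown; τ_2 = 6.108/γ_2.
Total proper time: 2.995 + τ_2 = 7.535, so τ_2 = 7.535 − 2.995 = 4.540 s.
γ_2 = 6.108/4.540 = 1.345; β = √(1 − 1/γ²) = √0.4476.

β = 0.669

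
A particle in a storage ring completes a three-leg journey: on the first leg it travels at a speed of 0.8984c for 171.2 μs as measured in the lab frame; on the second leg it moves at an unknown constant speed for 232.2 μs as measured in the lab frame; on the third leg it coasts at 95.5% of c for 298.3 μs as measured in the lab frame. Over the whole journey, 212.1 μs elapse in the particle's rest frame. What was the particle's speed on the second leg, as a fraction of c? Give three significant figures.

β = 0.978

Leg 1: γ = 1/√(1 − 0.8984²) = 1/√0.1929 = 2.277; τ_1 = 171.2/2.277 = 75.19 μs.
Leg 2: speed unknown; τ_2 = 232.2/γ_2.
Leg 3: β = 0.955; γ = 1/√(1 − 0.955²) = 1/√0.08798 = 3.371; τ_3 = 298.3/3.371 = 88.48 μs.
Total proper time: 75.19 + τ_2 + 88.48 = 212.1, so τ_2 = 212.1 − 163.7 = 48.44 μs.
γ_2 = 232.2/48.44 = 4.794; β = √(1 − 1/γ²) = √0.9565.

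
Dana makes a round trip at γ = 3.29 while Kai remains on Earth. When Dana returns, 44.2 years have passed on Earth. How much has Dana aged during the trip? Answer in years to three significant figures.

τ = 13.4 years

γ = 3.29
Dana's clock measures proper time along the trip: τ = Δt/γ = 44.2/3.290 years.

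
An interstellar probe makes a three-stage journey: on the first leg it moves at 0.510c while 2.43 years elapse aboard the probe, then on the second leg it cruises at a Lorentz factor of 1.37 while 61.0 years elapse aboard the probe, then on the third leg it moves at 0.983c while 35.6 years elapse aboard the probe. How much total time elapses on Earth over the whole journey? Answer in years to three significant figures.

Leg 1: γ = 1/√(1 − 0.510²) = 1/√0.7399 = 1.163; Δt_1 = 1.163 × 2.43 = 2.825 years.
Leg 2: γ = 1.37; Δt_2 = 1.370 × 61.0 = 83.57 years.
Leg 3: γ = 1/√(1 − 0.983²) = 1/√0.03371 = 5.446; Δt_3 = 5.446 × 35.6 = 193.9 years.
Total: 2.825 + 83.57 + 193.9 years.

Δt = 280 years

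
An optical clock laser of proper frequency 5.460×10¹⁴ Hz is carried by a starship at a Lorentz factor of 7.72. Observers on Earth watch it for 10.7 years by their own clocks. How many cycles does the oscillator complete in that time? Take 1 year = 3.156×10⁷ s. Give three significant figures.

N = 2.39×10²²

γ = 7.72
During 10.7 years of lab time, the oscillator's proper time advances by τ = Δt/γ = 10.7/7.720 = 1.386 years = 4.374×10⁷ s.
N = f × τ = 5.460×10¹⁴ × 4.374×10⁷ = 2.388×10²².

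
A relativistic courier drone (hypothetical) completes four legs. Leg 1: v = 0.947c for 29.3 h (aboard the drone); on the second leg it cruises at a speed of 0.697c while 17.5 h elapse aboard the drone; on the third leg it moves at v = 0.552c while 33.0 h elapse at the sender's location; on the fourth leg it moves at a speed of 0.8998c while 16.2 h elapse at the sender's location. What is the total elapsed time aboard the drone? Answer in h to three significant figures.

τ = 81.4 h

Leg 1: 29.3 h is already measured aboard the drone.
Leg 2: 17.5 h is already measured aboard the drone.
Leg 3: γ = 1/√(1 − 0.552²) = 1/√0.6953 = 1.199; τ_3 = 33.0/1.199 = 27.52 h.
Leg 4: γ = 1/√(1 − 0.8998²) = 1/√0.1904 = 2.292; τ_4 = 16.2/2.292 = 7.068 h.
Total: 29.30 + 17.50 + 27.52 + 7.068 h.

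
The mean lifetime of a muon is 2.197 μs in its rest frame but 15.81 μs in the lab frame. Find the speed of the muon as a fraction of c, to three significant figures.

γ = Δt/τ₀ = 15.81/2.197 = 7.196
β = √(1 − 1/γ²) = √(1 − 0.01931) = √0.9807

v = 0.990c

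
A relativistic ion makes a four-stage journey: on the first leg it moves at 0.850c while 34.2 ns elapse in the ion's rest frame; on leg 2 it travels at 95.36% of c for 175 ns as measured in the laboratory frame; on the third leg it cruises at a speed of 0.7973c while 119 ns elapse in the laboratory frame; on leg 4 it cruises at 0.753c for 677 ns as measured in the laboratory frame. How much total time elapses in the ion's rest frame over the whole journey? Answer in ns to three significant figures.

τ = 604 ns

Leg 1: 34.2 ns is already measured in the ion's rest frame.
Leg 2: β = 0.9536; γ = 1/√(1 − 0.9536²) = 1/√0.09065 = 3.321; τ_2 = 175/3.321 = 52.69 ns.
Leg 3: γ = 1/√(1 − 0.7973²) = 1/√0.3643 = 1.657; τ_3 = 119/1.657 = 71.83 ns.
Leg 4: γ = 1/√(1 − 0.753²) = 1/√0.4330 = 1.520; τ_4 = 677/1.520 = 445.5 ns.
Total: 34.20 + 52.69 + 71.83 + 445.5 ns.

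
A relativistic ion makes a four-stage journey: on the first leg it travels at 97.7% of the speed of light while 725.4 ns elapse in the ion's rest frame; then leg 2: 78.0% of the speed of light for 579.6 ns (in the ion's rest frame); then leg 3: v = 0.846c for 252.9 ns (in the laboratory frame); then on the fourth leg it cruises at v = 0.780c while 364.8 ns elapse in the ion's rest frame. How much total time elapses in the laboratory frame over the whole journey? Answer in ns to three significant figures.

Leg 1: β = 0.977; γ = 1/√(1 − 0.977²) = 1/√0.04547 = 4.690; Δt_1 = 4.690 × 725.4 = 3402 ns.
Leg 2: β = 0.780; γ = 1/√(1 − 0.780²) = 1/√0.3916 = 1.598; Δt_2 = 1.598 × 579.6 = 926.2 ns.
Leg 3: 252.9 ns is already measured in the laboratory frame.
Leg 4: γ = 1/√(1 − 0.780²) = 1/√0.3916 = 1.598; Δt_4 = 1.598 × 364.8 = 583.0 ns.
Total: 3402 + 926.2 + 252.9 + 583.0 ns.

Δt = 5160 ns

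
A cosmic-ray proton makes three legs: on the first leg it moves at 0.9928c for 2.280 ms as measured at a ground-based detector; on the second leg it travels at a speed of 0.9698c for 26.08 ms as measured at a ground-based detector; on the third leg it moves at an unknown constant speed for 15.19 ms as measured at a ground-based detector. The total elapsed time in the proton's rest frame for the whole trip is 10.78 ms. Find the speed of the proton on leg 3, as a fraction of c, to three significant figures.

Leg 1: γ = 1/√(1 − 0.9928²) = 1/√0.01435 = 8.348; τ_1 = 2.280/8.348 = 0.2731 ms.
Leg 2: γ = 1/√(1 − 0.9698²) = 1/√0.05949 = 4.100; τ_2 = 26.08/4.100 = 6.361 ms.
Leg 3: speed unknown; τ_3 = 15.19/γ_3.
Total proper time: 0.2731 + 6.361 + τ_3 = 10.78, so τ_3 = 10.78 − 6.634 = 4.146 ms.
γ_3 = 15.19/4.146 = 3.664; β = √(1 − 1/γ²) = √0.9255.

β = 0.962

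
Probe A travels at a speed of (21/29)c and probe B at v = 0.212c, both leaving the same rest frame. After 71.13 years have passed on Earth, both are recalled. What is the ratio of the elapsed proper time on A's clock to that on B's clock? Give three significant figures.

τ_A/τ_B = 0.706

A: γ = 1/√(1 − (21/29)²) = 29/20 = 1.450. B: γ = 1/√(1 − 0.212²) = 1/√0.9551 = 1.023.
τ_A/τ_B = γ_B/γ_A = 1.023/1.450 = 0.7057, so τ_A/τ_B = 0.7057.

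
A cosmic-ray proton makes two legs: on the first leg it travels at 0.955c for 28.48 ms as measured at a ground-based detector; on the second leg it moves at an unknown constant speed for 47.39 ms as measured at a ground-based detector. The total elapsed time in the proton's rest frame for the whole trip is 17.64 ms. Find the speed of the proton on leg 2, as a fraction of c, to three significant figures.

β = 0.981

Leg 1: γ = 1/√(1 − 0.955²) = 1/√0.08798 = 3.371; τ_1 = 28.48/3.371 = 8.447 ms.
Leg 2: speed unknown; τ_2 = 47.39/γ_2.
Total proper time: 8.447 + τ_2 = 17.64, so τ_2 = 17.64 − 8.447 = 9.193 ms.
γ_2 = 47.39/9.193 = 5.155; β = √(1 − 1/γ²) = √0.9624.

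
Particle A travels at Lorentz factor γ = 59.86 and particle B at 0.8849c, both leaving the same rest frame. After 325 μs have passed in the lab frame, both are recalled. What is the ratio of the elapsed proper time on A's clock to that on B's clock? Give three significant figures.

A: γ = 59.86. B: γ = 1/√(1 − 0.8849²) = 1/√0.2170 = 2.147.
τ_A/τ_B = γ_B/γ_A = 2.147/59.86 = 0.03587, so τ_A/τ_B = 0.03587.

τ_A/τ_B = 0.0359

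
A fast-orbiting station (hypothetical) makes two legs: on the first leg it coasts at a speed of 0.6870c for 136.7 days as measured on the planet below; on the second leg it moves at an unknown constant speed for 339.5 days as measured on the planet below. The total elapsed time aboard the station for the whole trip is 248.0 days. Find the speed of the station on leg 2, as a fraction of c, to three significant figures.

β = 0.899

Leg 1: γ = 1/√(1 − 0.6870²) = 1/√0.5280 = 1.376; τ_1 = 136.7/1.376 = 99.33 days.
Leg 2: speed unknown; τ_2 = 339.5/γ_2.
Total proper time: 99.33 + τ_2 = 248.0, so τ_2 = 248.0 − 99.33 = 148.7 days.
γ_2 = 339.5/148.7 = 2.284; β = √(1 − 1/γ²) = √0.8082.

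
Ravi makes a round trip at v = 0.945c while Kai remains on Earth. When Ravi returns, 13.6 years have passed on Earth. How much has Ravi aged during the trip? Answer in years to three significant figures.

τ = 4.45 years

γ = 1/√(1 − 0.945²) = 1/√0.1070 = 3.057
Ravi's clock measures proper time along the trip: τ = Δt/γ = 13.6/3.057 years.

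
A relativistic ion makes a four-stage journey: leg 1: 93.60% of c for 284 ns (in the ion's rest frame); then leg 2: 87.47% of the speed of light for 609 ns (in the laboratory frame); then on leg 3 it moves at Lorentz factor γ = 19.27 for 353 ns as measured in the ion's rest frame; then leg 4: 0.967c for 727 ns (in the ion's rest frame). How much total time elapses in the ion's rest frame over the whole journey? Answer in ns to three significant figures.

τ = 1660 ns

Leg 1: 284 ns is already measured in the ion's rest frame.
Leg 2: β = 0.8747; γ = 1/√(1 − 0.8747²) = 1/√0.2349 = 2.063; τ_2 = 609/2.063 = 295.2 ns.
Leg 3: 353 ns is already measured in the ion's rest frame.
Leg 4: 727 ns is already measured in the ion's rest frame.
Total: 284.0 + 295.2 + 353.0 + 727.0 ns.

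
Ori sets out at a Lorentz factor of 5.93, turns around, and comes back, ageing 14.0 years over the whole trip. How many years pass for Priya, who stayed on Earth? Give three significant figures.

γ = 5.93
Earth-frame duration is the dilated interval: Δt = γτ = 5.930 × 14.0 years.

Δt = 83.0 years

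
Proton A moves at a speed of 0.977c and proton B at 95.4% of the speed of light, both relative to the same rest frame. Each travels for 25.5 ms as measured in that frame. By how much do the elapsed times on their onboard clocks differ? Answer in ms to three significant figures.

A: γ = 1/√(1 − 0.977²) = 1/√0.04547 = 4.690; τ_A = 25.5/4.690 = 5.438 ms.
B: β = 0.954; γ = 1/√(1 − 0.954²) = 1/√0.08988 = 3.335; τ_B = 25.5/3.335 = 7.645 ms.

|τ_A − τ_B| = 2.21 ms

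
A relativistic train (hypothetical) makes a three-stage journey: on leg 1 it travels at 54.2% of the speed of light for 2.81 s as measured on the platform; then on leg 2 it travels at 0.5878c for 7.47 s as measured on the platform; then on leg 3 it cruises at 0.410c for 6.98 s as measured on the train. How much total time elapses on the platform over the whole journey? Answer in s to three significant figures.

Δt = 17.9 s

Leg 1: 2.81 s is already measured on the platform.
Leg 2: 7.47 s is already measured on the platform.
Leg 3: γ = 1/√(1 − 0.410²) = 1/√0.8319 = 1.096; Δt_3 = 1.096 × 6.98 = 7.653 s.
Total: 2.810 + 7.470 + 7.653 s.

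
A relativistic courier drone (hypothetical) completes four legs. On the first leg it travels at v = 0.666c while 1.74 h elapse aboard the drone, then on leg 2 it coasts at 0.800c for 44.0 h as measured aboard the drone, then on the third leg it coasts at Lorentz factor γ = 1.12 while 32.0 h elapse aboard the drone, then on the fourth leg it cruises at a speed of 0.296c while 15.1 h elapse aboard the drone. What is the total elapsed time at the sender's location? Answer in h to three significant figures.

Leg 1: γ = 1/√(1 − 0.666²) = 1/√0.5564 = 1.341; Δt_1 = 1.341 × 1.74 = 2.333 h.
Leg 2: γ = 1/√(1 − 0.800²) = 5/3 ≈ 1.667; Δt_2 = 1.667 × 44.0 = 73.33 h.
Leg 3: γ = 1.12; Δt_3 = 1.120 × 32.0 = 35.84 h.
Leg 4: γ = 1/√(1 − 0.296²) = 1/√0.9124 = 1.047; Δt_4 = 1.047 × 15.1 = 15.81 h.
Total: 2.333 + 73.33 + 35.84 + 15.81 h.

Δt = 127 h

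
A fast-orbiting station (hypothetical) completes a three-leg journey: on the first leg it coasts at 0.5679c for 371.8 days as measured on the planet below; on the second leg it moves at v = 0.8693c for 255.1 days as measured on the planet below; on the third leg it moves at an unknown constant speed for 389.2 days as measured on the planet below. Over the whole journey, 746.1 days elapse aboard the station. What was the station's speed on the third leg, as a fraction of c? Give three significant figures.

β = 0.591

Leg 1: γ = 1/√(1 − 0.5679²) = 1/√0.6775 = 1.215; τ_1 = 371.8/1.215 = 306.0 days.
Leg 2: γ = 1/√(1 − 0.8693²) = 1/√0.2443 = 2.023; τ_2 = 255.1/2.023 = 126.1 days.
Leg 3: speed unknown; τ_3 = 389.2/γ_3.
Total proper time: 306.0 + 126.1 + τ_3 = 746.1, so τ_3 = 746.1 − 432.1 = 314.0 days.
γ_3 = 389.2/314.0 = 1.240; β = √(1 − 1/γ²) = √0.3492.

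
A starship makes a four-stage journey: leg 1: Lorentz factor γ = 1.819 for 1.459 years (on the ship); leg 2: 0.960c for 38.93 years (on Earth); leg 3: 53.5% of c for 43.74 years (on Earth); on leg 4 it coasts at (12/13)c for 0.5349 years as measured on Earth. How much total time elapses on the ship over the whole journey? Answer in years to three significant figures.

τ = 49.5 years

Leg 1: 1.459 years is already measured on the ship.
Leg 2: γ = 1/√(1 − 0.960²) = 25/7 ≈ 3.571; τ_2 = 38.93/3.571 = 10.90 years.
Leg 3: β = 0.535; γ = 1/√(1 − 0.535²) = 1/√0.7138 = 1.184; τ_3 = 43.74/1.184 = 36.95 years.
Leg 4: γ = 1/√(1 − (12/13)²) = 13/5 = 2.600; τ_4 = 0.5349/2.600 = 0.2057 years.
Total: 1.459 + 10.90 + 36.95 + 0.2057 years.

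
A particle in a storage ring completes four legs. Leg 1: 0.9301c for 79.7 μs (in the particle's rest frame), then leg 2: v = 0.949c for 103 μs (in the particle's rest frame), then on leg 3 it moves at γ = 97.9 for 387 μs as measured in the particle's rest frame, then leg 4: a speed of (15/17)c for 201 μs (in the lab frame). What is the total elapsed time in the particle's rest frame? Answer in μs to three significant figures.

Leg 1: 79.7 μs is already measured in the particle's rest frame.
Leg 2: 103 μs is already measured in the particle's rest frame.
Leg 3: 387 μs is already measured in the particle's rest frame.
Leg 4: γ = 1/√(1 − (15/17)²) = 17/8 = 2.125; τ_4 = 201/2.125 = 94.59 μs.
Total: 79.70 + 103.0 + 387.0 + 94.59 μs.

τ = 664 μs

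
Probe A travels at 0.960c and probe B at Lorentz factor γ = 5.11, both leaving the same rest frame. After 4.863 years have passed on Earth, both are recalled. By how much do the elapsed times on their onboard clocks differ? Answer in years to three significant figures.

|τ_A − τ_B| = 0.410 years

A: γ = 1/√(1 − 0.960²) = 25/7 ≈ 3.571; τ_A = 4.863/3.571 = 1.362 years.
B: γ = 5.11; τ_B = 4.863/5.110 = 0.9517 years.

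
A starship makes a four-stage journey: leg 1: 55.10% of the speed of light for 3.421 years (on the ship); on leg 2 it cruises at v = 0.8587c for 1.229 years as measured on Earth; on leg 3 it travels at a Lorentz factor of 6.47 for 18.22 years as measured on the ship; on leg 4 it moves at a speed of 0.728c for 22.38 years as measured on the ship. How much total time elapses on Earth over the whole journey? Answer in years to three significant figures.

Δt = 156 years

Leg 1: β = 0.5510; γ = 1/√(1 − 0.5510²) = 1/√0.6964 = 1.198; Δt_1 = 1.198 × 3.421 = 4.099 years.
Leg 2: 1.229 years is already measured on Earth.
Leg 3: γ = 6.47; Δt_3 = 6.470 × 18.22 = 117.9 years.
Leg 4: γ = 1/√(1 − 0.728²) = 1/√0.4700 = 1.459; Δt_4 = 1.459 × 22.38 = 32.64 years.
Total: 4.099 + 1.229 + 117.9 + 32.64 years.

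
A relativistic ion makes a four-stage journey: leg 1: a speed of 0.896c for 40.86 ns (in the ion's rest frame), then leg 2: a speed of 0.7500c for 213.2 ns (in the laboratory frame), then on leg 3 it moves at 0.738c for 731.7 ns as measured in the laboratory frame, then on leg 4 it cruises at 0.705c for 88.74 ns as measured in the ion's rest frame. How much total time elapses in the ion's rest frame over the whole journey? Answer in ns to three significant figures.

Leg 1: 40.86 ns is already measured in the ion's rest frame.
Leg 2: γ = 1/√(1 − 0.7500²) = 1/√0.4375 = 1.512; τ_2 = 213.2/1.512 = 141.0 ns.
Leg 3: γ = 1/√(1 − 0.738²) = 1/√0.4554 = 1.482; τ_3 = 731.7/1.482 = 493.8 ns.
Leg 4: 88.74 ns is already measured in the ion's rest frame.
Total: 40.86 + 141.0 + 493.8 + 88.74 ns.

τ = 764 ns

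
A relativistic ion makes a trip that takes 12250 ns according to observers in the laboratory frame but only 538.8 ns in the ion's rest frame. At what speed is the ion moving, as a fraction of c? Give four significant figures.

β = 0.9990

The proper time is measured in the ion's rest frame (both events occur at the ion's location); Δt is measured in the laboratory frame. γ = Δt/τ = 12250/538.8 = 22.74.
β = √(1 − 1/γ²) = √(1 − 0.001935) = √0.9981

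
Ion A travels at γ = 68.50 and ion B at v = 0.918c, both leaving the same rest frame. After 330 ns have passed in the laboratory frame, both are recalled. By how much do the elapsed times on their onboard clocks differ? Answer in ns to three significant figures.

A: γ = 68.50; τ_A = 330/68.50 = 4.818 ns.
B: γ = 1/√(1 − 0.918²) = 1/√0.1573 = 2.522; τ_B = 330/2.522 = 130.9 ns.

|τ_A − τ_B| = 126 ns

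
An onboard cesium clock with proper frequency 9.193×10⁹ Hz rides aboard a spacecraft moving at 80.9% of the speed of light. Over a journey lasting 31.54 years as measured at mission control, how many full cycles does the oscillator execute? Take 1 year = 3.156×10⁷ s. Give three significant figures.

β = 0.809; γ = 1/√(1 − 0.809²) = 1/√0.3455 = 1.701
The oscillator's own cycle count is N = f × τ where τ is the proper time aboard the spacecraft. τ = Δt/γ = 31.54/1.701 = 18.54 years = 5.851×10⁸ s.
N = 9.193×10⁹ × 5.851×10⁸ = 5.379×10¹⁸.

N = 5.38×10¹⁸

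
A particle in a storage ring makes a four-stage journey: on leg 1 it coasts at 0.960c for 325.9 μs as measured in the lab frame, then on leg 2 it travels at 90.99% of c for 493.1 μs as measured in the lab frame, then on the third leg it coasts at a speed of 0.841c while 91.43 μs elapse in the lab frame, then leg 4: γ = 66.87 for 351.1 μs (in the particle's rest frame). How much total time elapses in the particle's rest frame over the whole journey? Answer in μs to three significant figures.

τ = 696 μs

Leg 1: γ = 1/√(1 − 0.960²) = 25/7 ≈ 3.571; τ_1 = 325.9/3.571 = 91.25 μs.
Leg 2: β = 0.9099; γ = 1/√(1 − 0.9099²) = 1/√0.1721 = 2.411; τ_2 = 493.1/2.411 = 204.6 μs.
Leg 3: γ = 1/√(1 − 0.841²) = 1/√0.2927 = 1.848; τ_3 = 91.43/1.848 = 49.47 μs.
Leg 4: 351.1 μs is already measured in the particle's rest frame.
Total: 91.25 + 204.6 + 49.47 + 351.1 μs.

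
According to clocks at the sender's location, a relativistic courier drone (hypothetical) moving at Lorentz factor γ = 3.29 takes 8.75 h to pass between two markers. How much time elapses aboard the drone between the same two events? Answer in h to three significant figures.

γ = 3.29
The interval measured at the sender's location is the dilated one; the clock aboard the drone measures the proper time τ = Δt/γ = 8.75/3.290 h.

τ = 2.66 h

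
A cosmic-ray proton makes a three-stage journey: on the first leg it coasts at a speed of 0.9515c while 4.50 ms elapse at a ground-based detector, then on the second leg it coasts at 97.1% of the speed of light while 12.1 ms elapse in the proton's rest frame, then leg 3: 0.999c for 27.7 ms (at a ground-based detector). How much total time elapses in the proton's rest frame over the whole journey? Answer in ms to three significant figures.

Leg 1: γ = 1/√(1 − 0.9515²) = 1/√0.09465 = 3.250; τ_1 = 4.50/3.250 = 1.384 ms.
Leg 2: 12.1 ms is already measured in the proton's rest frame.
Leg 3: γ = 1/√(1 − 0.999²) = 1/√0.001999 = 22.37; τ_3 = 27.7/22.37 = 1.238 ms.
Total: 1.384 + 12.10 + 1.238 ms.

τ = 14.7 ms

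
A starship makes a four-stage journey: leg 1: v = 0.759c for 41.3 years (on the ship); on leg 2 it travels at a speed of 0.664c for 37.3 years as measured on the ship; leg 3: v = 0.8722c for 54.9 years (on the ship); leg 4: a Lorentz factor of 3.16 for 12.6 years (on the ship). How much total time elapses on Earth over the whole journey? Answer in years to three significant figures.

Leg 1: γ = 1/√(1 − 0.759²) = 1/√0.4239 = 1.536; Δt_1 = 1.536 × 41.3 = 63.43 years.
Leg 2: γ = 1/√(1 − 0.664²) = 1/√0.5591 = 1.337; Δt_2 = 1.337 × 37.3 = 49.88 years.
Leg 3: γ = 1/√(1 − 0.8722²) = 1/√0.2393 = 2.044; Δt_3 = 2.044 × 54.9 = 112.2 years.
Leg 4: γ = 3.16; Δt_4 = 3.160 × 12.6 = 39.82 years.
Total: 63.43 + 49.88 + 112.2 + 39.82 years.

Δt = 265 years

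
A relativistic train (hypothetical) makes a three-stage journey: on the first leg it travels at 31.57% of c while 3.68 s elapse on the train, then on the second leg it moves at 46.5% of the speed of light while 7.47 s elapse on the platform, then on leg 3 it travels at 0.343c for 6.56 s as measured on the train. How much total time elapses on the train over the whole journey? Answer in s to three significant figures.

τ = 16.9 s

Leg 1: 3.68 s is already measured on the train.
Leg 2: β = 0.465; γ = 1/√(1 − 0.465²) = 1/√0.7838 = 1.130; τ_2 = 7.47/1.130 = 6.613 s.
Leg 3: 6.56 s is already measured on the train.
Total: 3.680 + 6.613 + 6.560 s.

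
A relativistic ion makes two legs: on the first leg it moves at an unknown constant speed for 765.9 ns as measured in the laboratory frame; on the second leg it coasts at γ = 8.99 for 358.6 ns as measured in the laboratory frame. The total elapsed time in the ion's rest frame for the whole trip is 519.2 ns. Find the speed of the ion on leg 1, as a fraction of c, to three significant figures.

β = 0.780

Leg 1: speed unknown; τ_1 = 765.9/γ_1.
Leg 2: γ = 8.99; τ_2 = 358.6/8.990 = 39.89 ns.
Total proper time: τ_1 + 39.89 = 519.2, so τ_1 = 519.2 − 39.89 = 479.3 ns.
γ_1 = 765.9/479.3 = 1.598; β = √(1 − 1/γ²) = √0.6084.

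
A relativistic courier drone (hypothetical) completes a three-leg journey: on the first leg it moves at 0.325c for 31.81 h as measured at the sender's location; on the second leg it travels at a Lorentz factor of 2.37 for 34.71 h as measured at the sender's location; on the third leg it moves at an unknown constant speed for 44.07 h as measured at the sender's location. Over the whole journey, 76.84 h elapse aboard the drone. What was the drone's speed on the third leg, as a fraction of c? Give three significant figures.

Leg 1: γ = 1/√(1 − 0.325²) = 1/√0.8944 = 1.057; τ_1 = 31.81/1.057 = 30.08 h.
Leg 2: γ = 2.37; τ_2 = 34.71/2.370 = 14.65 h.
Leg 3: speed unknown; τ_3 = 44.07/γ_3.
Total proper time: 30.08 + 14.65 + τ_3 = 76.84, so τ_3 = 76.84 − 44.73 = 32.11 h.
γ_3 = 44.07/32.11 = 1.372; β = √(1 − 1/γ²) = √0.4691.

β = 0.685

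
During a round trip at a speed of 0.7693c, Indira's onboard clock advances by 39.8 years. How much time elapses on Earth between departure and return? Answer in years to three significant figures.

Δt = 62.3 years

γ = 1/√(1 − 0.7693²) = 1/√0.4082 = 1.565
Earth-frame duration is the dilated interval: Δt = γτ = 1.565 × 39.8 years.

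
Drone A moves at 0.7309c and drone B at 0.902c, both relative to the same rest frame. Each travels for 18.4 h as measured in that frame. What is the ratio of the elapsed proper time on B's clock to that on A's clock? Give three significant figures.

A: γ = 1/√(1 − 0.7309²) = 1/√0.4658 = 1.465. B: γ = 1/√(1 − 0.902²) = 1/√0.1864 = 2.316.
τ_A/τ_B = γ_B/γ_A = 2.316/1.465 = 1.581, so τ_B/τ_A = 0.6326.

τ_B/τ_A = 0.633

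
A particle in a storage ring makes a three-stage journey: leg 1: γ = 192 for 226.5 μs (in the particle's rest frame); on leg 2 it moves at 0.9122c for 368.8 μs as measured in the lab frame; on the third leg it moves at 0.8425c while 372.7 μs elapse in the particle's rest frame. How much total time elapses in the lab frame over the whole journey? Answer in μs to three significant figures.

Leg 1: γ = 192; Δt_1 = 192.0 × 226.5 = 4.349×10⁴ μs.
Leg 2: 368.8 μs is already measured in the lab frame.
Leg 3: γ = 1/√(1 − 0.8425²) = 1/√0.2902 = 1.856; Δt_3 = 1.856 × 372.7 = 691.9 μs.
Total: 4.349×10⁴ + 368.8 + 691.9 μs.

Δt = 4.45×10⁴ μs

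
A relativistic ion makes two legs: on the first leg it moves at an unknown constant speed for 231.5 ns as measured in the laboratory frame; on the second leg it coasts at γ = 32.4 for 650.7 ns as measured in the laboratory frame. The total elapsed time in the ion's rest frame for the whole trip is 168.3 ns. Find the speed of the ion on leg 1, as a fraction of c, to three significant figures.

β = 0.768

Leg 1: speed unknown; τ_1 = 231.5/γ_1.
Leg 2: γ = 32.4; τ_2 = 650.7/32.40 = 20.08 ns.
Total proper time: τ_1 + 20.08 = 168.3, so τ_1 = 168.3 − 20.08 = 148.2 ns.
γ_1 = 231.5/148.2 = 1.562; β = √(1 − 1/γ²) = √0.5901.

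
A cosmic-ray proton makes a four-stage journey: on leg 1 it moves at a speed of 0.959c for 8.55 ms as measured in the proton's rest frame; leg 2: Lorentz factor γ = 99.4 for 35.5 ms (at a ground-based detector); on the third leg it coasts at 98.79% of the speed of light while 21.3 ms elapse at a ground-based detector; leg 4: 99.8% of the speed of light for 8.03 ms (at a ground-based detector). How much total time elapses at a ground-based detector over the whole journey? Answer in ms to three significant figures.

Δt = 95.0 ms

Leg 1: γ = 1/√(1 − 0.959²) = 1/√0.08032 = 3.529; Δt_1 = 3.529 × 8.55 = 30.17 ms.
Leg 2: 35.5 ms is already measured at a ground-based detector.
Leg 3: 21.3 ms is already measured at a ground-based detector.
Leg 4: 8.03 ms is already measured at a ground-based detector.
Total: 30.17 + 35.50 + 21.30 + 8.030 ms.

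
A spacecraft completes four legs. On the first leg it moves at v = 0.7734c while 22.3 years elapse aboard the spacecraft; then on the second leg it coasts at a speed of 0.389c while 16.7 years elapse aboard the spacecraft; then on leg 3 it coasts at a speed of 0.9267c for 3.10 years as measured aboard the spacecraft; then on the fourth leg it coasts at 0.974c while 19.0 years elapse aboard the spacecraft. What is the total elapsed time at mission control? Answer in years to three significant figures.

Leg 1: γ = 1/√(1 − 0.7734²) = 1/√0.4019 = 1.577; Δt_1 = 1.577 × 22.3 = 35.18 years.
Leg 2: γ = 1/√(1 − 0.389²) = 1/√0.8487 = 1.085; Δt_2 = 1.085 × 16.7 = 18.13 years.
Leg 3: γ = 1/√(1 − 0.9267²) = 1/√0.1412 = 2.661; Δt_3 = 2.661 × 3.10 = 8.249 years.
Leg 4: γ = 1/√(1 − 0.974²) = 1/√0.05132 = 4.414; Δt_4 = 4.414 × 19.0 = 83.87 years.
Total: 35.18 + 18.13 + 8.249 + 83.87 years.

Δt = 145 years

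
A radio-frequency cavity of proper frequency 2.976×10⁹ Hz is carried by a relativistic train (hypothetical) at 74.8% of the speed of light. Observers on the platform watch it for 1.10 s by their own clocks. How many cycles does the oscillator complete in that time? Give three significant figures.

β = 0.748; γ = 1/√(1 − 0.748²) = 1/√0.4405 = 1.507
During 1.10 s of lab time, the oscillator's proper time advances by τ = Δt/γ = 1.10/1.507 = 0.7301 s = 7.301×10⁻¹ s.
N = f × τ = 2.976×10⁹ × 7.301×10⁻¹ = 2.173×10⁹.

N = 2.17×10⁹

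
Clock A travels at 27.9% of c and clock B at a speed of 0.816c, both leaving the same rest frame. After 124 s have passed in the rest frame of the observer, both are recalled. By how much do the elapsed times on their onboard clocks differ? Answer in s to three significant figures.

|τ_A − τ_B| = 47.4 s

A: β = 0.279; γ = 1/√(1 − 0.279²) = 1/√0.9222 = 1.041; τ_A = 124/1.041 = 119.1 s.
B: γ = 1/√(1 − 0.816²) = 1/√0.3341 = 1.730; τ_B = 124/1.730 = 71.68 s.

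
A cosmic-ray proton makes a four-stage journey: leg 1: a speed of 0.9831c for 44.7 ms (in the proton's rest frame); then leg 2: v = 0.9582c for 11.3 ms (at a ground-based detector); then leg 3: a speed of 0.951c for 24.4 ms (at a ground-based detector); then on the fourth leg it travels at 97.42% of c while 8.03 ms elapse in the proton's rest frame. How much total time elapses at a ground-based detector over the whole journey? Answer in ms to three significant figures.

Δt = 315 ms

Leg 1: γ = 1/√(1 − 0.9831²) = 1/√0.03351 = 5.462; Δt_1 = 5.462 × 44.7 = 244.2 ms.
Leg 2: 11.3 ms is already measured at a ground-based detector.
Leg 3: 24.4 ms is already measured at a ground-based detector.
Leg 4: β = 0.9742; γ = 1/√(1 − 0.9742²) = 1/√0.05093 = 4.431; Δt_4 = 4.431 × 8.03 = 35.58 ms.
Total: 244.2 + 11.30 + 24.40 + 35.58 ms.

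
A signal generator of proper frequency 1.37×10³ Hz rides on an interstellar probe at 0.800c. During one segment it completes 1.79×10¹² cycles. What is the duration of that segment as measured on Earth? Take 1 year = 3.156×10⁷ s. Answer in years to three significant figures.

γ = 1/√(1 − 0.800²) = 5/3 ≈ 1.667
Proper time for N cycles: τ = N/f = 1.79×10¹²/(1.37×10³) = 1.307×10⁹ s = 41.40 years.
Lab-frame duration Δt = γτ = 1.667 × 41.40 = 69.00 years.

Δt = 69.0 years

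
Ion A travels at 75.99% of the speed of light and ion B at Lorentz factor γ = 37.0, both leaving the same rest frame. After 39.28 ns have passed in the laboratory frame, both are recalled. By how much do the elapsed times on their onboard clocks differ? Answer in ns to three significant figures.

|τ_A − τ_B| = 24.5 ns

A: β = 0.7599; γ = 1/√(1 − 0.7599²) = 1/√0.4226 = 1.538; τ_A = 39.28/1.538 = 25.53 ns.
B: γ = 37.0; τ_B = 39.28/37.00 = 1.062 ns.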